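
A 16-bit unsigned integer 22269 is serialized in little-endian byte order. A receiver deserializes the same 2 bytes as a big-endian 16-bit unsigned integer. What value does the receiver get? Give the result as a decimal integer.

64854

22269 in 16-bit hexadecimal is 0x56FD.
Stored little-endian, the bytes at ascending addresses are FD 56.
Read back as big-endian, the last byte is least significant, giving 0xFD56.
0xFD56 = 64854.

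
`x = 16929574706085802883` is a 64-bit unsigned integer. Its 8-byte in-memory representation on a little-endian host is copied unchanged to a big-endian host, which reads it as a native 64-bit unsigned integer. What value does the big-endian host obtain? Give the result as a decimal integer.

9490120818394329578

16929574706085802883 in 64-bit hexadecimal is 0xEAF1EE7F9AAEB383.
Stored little-endian, the bytes at ascending addresses are 83 B3 AE 9A 7F EE F1 EA.
Read back as big-endian, the last byte is least significant, giving 0x83B3AE9A7FEEF1EA.
0x83B3AE9A7FEEF1EA = 9490120818394329578.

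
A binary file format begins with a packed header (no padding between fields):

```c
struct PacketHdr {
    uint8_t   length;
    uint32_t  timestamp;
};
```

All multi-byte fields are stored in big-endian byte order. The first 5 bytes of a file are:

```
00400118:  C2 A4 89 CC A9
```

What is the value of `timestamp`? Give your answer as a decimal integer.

`timestamp` follows `length` (1 byte), so it starts at byte offset 1 and occupies 4 bytes.
Bytes at offsets 1..4: A4 89 CC A9.
In big-endian order the high byte comes first in memory.
The bytes are already most-significant first: 0xA489CCA9.
0xA489CCA9 = 2760494249.

2760494249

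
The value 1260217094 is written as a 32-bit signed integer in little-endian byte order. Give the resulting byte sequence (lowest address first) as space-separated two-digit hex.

1260217094 in hexadecimal, padded to 32 bits, is 0x4B1D6306.
Split into bytes (most-significant first): 4B 1D 63 06.
Little-endian stores the least-significant byte at the lowest address.
So at ascending addresses the bytes are 06 63 1D 4B.

06 63 1D 4B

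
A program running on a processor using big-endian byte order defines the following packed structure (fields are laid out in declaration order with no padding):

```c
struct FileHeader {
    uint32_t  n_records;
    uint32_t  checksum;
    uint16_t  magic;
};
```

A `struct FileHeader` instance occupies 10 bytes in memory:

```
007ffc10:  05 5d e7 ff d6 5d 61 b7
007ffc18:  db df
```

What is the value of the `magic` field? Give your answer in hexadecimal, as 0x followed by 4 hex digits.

`magic` follows `n_records` (4 B), `checksum` (4 B), so it starts at offset 4 + 4 = 8 and occupies 2 bytes.
Bytes at offsets 8..9: DB DF.
Big-endian: lowest address holds the most-significant byte.
The bytes are already most-significant first: 0xDBDF.

0xDBDF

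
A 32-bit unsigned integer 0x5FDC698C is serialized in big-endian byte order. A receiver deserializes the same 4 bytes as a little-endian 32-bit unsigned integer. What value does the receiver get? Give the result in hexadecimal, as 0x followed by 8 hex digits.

Stored big-endian, the bytes at ascending addresses are 5F DC 69 8C.
Read back as little-endian, the first byte is least significant, giving 0x8C69DC5F.

0x8C69DC5F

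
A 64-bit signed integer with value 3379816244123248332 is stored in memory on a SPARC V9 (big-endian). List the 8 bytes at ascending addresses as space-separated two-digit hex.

2E E7 84 F7 8D 0F A6 CC

3379816244123248332 in hexadecimal, padded to 64 bits, is 0x2EE784F78D0FA6CC.
Split into bytes (most-significant first): 2E E7 84 F7 8D 0F A6 CC.
In big-endian order the high byte comes first in memory.
So the memory order matches the most-significant-first order: 2E E7 84 F7 8D 0F A6 CC.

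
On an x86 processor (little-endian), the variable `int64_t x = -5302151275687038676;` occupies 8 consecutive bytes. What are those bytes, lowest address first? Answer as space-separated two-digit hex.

Two's complement of -5302151275687038676 in 64 bits: 5302151275687038676 = 0x4995067E44B5CED4; invert → 0xB66AF981BB4A312B; add 1 → 0xB66AF981BB4A312C.
Split into bytes (most-significant first): B6 6A F9 81 BB 4A 31 2C.
Little-endian: lowest address holds the least-significant byte.
So at ascending addresses the bytes are 2C 31 4A BB 81 F9 6A B6.

2C 31 4A BB 81 F9 6A B6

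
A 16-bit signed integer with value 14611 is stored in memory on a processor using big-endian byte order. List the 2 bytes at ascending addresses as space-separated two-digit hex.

39 13

14611 in hexadecimal, padded to 16 bits, is 0x3913.
Split into bytes (most-significant first): 39 13.
Big-endian stores the most-significant byte at the lowest address.
So the memory order matches the most-significant-first order: 39 13.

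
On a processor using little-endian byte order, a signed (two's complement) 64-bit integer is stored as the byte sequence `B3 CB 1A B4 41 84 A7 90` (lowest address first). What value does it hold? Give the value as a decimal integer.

-8023298793407853645

In little-endian order the low byte comes first in memory.
Reassemble most-significant byte first: 90 A7 84 41 B4 1A CB B3 → 0x90A78441B41ACBB3.
Top bit is set, so as a signed 64-bit value this is 0x90A78441B41ACBB3 − 2^64 = -8023298793407853645.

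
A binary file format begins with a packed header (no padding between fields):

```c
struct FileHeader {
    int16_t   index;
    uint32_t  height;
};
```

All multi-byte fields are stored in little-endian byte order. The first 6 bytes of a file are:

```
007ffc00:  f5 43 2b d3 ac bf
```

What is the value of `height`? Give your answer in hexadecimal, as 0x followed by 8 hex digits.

`height` follows `index` (2 bytes), so it starts at byte offset 2 and occupies 4 bytes.
Bytes at offsets 2..5: 2B D3 AC BF.
Little-endian stores the least-significant byte at the lowest address.
Reassemble most-significant byte first: BF AC D3 2B → 0xBFACD32B.

0xBFACD32B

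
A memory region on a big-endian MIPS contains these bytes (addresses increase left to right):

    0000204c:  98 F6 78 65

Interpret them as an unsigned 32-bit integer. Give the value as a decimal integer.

In big-endian order the high byte comes first in memory.
The bytes are already most-significant first: 0x98F67865.
0x98F67865 = 2566289509.

2566289509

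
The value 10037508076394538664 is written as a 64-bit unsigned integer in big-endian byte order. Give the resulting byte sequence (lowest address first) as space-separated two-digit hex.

8B 4C 64 6A 1B 9C 66 A8

10037508076394538664 in hexadecimal, padded to 64 bits, is 0x8B4C646A1B9C66A8.
Split into bytes (most-significant first): 8B 4C 64 6A 1B 9C 66 A8.
Big-endian: lowest address holds the most-significant byte.
So the memory order matches the most-significant-first order: 8B 4C 64 6A 1B 9C 66 A8.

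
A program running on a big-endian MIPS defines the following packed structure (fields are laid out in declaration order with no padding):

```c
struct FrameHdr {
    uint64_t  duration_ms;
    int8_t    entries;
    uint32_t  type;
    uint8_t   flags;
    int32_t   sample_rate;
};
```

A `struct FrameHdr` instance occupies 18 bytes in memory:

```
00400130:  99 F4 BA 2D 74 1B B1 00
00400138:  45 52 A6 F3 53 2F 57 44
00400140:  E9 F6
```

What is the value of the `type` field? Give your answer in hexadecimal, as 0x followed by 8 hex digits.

0x52A6F353

`type` follows `duration_ms` (8 B), `entries` (1 B), so it starts at offset 8 + 1 = 9 and occupies 4 bytes.
Bytes at offsets 9..12: 52 A6 F3 53.
Big-endian: lowest address holds the most-significant byte.
The bytes are already most-significant first: 0x52A6F353.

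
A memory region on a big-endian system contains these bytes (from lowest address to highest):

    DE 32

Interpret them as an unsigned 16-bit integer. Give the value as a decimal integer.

56882

Big-endian stores the most-significant byte at the lowest address.
The bytes are already most-significant first: 0xDE32.
0xDE32 = 56882.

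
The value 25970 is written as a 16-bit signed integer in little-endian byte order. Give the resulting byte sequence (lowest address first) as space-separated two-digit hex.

72 65

25970 in hexadecimal, padded to 16 bits, is 0x6572.
Split into bytes (most-significant first): 65 72.
Little-endian stores the least-significant byte at the lowest address.
So at ascending addresses the bytes are 72 65.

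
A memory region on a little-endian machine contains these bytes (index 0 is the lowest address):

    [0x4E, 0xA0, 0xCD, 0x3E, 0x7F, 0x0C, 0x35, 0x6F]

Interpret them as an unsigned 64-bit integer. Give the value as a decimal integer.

8013324852629708878

In little-endian order the low byte comes first in memory.
Reassemble most-significant byte first: 6F 35 0C 7F 3E CD A0 4E → 0x6F350C7F3ECDA04E.
0x6F350C7F3ECDA04E = 8013324852629708878.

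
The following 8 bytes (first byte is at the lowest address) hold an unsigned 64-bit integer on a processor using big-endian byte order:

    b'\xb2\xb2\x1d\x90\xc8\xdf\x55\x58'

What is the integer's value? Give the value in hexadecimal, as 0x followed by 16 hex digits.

In big-endian order the high byte comes first in memory.
The bytes are already most-significant first: 0xB2B21D90C8DF5558.

0xB2B21D90C8DF5558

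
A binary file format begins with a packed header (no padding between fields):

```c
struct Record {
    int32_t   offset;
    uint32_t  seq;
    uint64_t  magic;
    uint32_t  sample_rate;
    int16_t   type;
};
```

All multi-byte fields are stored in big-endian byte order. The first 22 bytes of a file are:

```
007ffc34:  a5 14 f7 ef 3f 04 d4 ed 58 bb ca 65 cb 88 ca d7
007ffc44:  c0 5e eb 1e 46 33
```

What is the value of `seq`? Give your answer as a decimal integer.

1057281261

`seq` follows `offset` (4 bytes), so it starts at byte offset 4 and occupies 4 bytes.
Bytes at offsets 4..7: 3F 04 D4 ED.
Big-endian: lowest address holds the most-significant byte.
The bytes are already most-significant first: 0x3F04D4ED.
0x3F04D4ED = 1057281261.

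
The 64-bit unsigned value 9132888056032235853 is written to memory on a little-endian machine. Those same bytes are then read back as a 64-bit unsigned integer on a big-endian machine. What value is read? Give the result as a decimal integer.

9132888056032235853 in 64-bit hexadecimal is 0x7EBE894C8135914D.
Stored little-endian, the bytes at ascending addresses are 4D 91 35 81 4C 89 BE 7E.
Read back as big-endian, the last byte is least significant, giving 0x4D9135814C89BE7E.
0x4D9135814C89BE7E = 5589307441994645118.

5589307441994645118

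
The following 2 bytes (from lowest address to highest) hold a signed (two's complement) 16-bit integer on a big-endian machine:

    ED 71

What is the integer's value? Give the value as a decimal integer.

-4751

In big-endian order the high byte comes first in memory.
The bytes are already most-significant first: 0xED71.
Top bit is set, so as a signed 16-bit value this is 0xED71 − 2^16 = -4751.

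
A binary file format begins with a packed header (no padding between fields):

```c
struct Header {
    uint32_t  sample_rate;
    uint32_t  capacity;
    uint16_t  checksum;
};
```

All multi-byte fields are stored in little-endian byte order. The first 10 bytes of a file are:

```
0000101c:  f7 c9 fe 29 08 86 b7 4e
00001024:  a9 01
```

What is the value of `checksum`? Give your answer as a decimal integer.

`checksum` follows `sample_rate` (4 B), `capacity` (4 B), so it starts at offset 4 + 4 = 8 and occupies 2 bytes.
Bytes at offsets 8..9: A9 01.
Little-endian: lowest address holds the least-significant byte.
Reassemble most-significant byte first: 01 A9 → 0x01A9.
0x01A9 = 425.

425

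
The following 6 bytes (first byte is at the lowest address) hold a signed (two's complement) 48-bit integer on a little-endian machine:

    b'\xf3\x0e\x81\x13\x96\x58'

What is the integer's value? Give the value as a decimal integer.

In little-endian order the low byte comes first in memory.
Reassemble most-significant byte first: 58 96 13 81 0E F3 → 0x589613810EF3.
0x589613810EF3 = 97401595563763.

97401595563763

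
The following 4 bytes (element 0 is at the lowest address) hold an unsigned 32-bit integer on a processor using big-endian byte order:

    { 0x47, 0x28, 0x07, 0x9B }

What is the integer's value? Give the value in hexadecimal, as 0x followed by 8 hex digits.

In big-endian order the high byte comes first in memory.
The bytes are already most-significant first: 0x4728079B.

0x4728079B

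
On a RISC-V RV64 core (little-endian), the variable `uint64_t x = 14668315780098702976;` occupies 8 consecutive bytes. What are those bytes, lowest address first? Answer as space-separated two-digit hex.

14668315780098702976 in hexadecimal, padded to 64 bits, is 0xCB90537C660A3E80.
Split into bytes (most-significant first): CB 90 53 7C 66 0A 3E 80.
Little-endian stores the least-significant byte at the lowest address.
So at ascending addresses the bytes are 80 3E 0A 66 7C 53 90 CB.

80 3E 0A 66 7C 53 90 CB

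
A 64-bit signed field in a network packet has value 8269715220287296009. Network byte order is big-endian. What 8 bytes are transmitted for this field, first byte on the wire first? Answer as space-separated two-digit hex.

8269715220287296009 in hexadecimal, padded to 64 bits, is 0x72C3EE2D92DD9209.
Split into bytes (most-significant first): 72 C3 EE 2D 92 DD 92 09.
Big-endian stores the most-significant byte at the lowest address.
So the memory order matches the most-significant-first order: 72 C3 EE 2D 92 DD 92 09.

72 C3 EE 2D 92 DD 92 09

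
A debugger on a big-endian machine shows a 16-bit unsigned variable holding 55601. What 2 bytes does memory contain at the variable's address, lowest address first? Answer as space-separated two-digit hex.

D9 31

55601 in hexadecimal, padded to 16 bits, is 0xD931.
Split into bytes (most-significant first): D9 31.
Big-endian stores the most-significant byte at the lowest address.
So the memory order matches the most-significant-first order: D9 31.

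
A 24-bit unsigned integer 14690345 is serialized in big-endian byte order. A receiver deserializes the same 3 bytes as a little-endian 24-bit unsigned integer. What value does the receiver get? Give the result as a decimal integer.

2697440

14690345 in 24-bit hexadecimal is 0xE02829.
Stored big-endian, the bytes at ascending addresses are E0 28 29.
Read back as little-endian, the first byte is least significant, giving 0x2928E0.
0x2928E0 = 2697440.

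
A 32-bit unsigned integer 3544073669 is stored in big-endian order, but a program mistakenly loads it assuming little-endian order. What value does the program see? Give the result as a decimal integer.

3544073669 in 32-bit hexadecimal is 0xD33E45C5.
Stored big-endian, the bytes at ascending addresses are D3 3E 45 C5.
Read back as little-endian, the first byte is least significant, giving 0xC5453ED3.
0xC5453ED3 = 3309649619.

3309649619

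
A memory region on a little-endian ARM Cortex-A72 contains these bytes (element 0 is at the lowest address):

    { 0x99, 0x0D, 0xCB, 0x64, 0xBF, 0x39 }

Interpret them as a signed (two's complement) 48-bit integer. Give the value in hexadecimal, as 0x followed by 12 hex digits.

0x39BF64CB0D99

Little-endian stores the least-significant byte at the lowest address.
Reassemble most-significant byte first: 39 BF 64 CB 0D 99 → 0x39BF64CB0D99.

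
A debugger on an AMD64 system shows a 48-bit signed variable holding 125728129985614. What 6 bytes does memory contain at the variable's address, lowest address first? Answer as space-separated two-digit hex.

4E AC 86 5C 59 72

125728129985614 in hexadecimal, padded to 48 bits, is 0x72595C86AC4E.
Split into bytes (most-significant first): 72 59 5C 86 AC 4E.
In little-endian order the low byte comes first in memory.
So at ascending addresses the bytes are 4E AC 86 5C 59 72.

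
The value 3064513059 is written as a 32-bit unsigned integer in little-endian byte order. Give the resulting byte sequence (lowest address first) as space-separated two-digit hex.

3064513059 in hexadecimal, padded to 32 bits, is 0xB6A8C223.
Split into bytes (most-significant first): B6 A8 C2 23.
Little-endian: lowest address holds the least-significant byte.
So at ascending addresses the bytes are 23 C2 A8 B6.

23 C2 A8 B6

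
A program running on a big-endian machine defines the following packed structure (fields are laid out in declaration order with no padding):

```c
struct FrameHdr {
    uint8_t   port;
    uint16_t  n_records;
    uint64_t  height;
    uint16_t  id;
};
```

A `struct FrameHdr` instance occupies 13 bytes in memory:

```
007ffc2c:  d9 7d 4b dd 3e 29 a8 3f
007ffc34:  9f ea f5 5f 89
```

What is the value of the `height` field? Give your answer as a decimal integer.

15942225533536824053

`height` follows `port` (1 B), `n_records` (2 B), so it starts at offset 1 + 2 = 3 and occupies 8 bytes.
Bytes at offsets 3..10: DD 3E 29 A8 3F 9F EA F5.
In big-endian order the high byte comes first in memory.
The bytes are already most-significant first: 0xDD3E29A83F9FEAF5.
0xDD3E29A83F9FEAF5 = 15942225533536824053.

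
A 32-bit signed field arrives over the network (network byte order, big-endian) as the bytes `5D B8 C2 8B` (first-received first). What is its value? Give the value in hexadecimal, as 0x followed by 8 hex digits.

Big-endian: lowest address holds the most-significant byte.
The bytes are already most-significant first: 0x5DB8C28B.

0x5DB8C28B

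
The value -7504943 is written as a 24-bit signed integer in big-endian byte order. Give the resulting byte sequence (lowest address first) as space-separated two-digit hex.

8D 7B D1

Two's complement of -7504943 in 24 bits: 7504943 = 0x72842F; invert → 0x8D7BD0; add 1 → 0x8D7BD1.
Split into bytes (most-significant first): 8D 7B D1.
In big-endian order the high byte comes first in memory.
So the memory order matches the most-significant-first order: 8D 7B D1.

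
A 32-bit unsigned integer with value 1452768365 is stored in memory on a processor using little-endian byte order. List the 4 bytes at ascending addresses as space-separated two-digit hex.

1452768365 in hexadecimal, padded to 32 bits, is 0x56977C6D.
Split into bytes (most-significant first): 56 97 7C 6D.
In little-endian order the low byte comes first in memory.
So at ascending addresses the bytes are 6D 7C 97 56.

6D 7C 97 56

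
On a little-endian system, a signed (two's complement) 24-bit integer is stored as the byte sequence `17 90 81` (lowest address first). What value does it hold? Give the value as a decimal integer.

Little-endian stores the least-significant byte at the lowest address.
Reassemble most-significant byte first: 81 90 17 → 0x819017.
Top bit is set, so as a signed 24-bit value this is 0x819017 − 2^24 = -8286185.

-8286185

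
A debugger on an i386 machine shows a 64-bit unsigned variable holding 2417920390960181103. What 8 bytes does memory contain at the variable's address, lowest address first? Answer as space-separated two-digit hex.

2417920390960181103 in hexadecimal, padded to 64 bits, is 0x218E2DC8EE5AEF6F.
Split into bytes (most-significant first): 21 8E 2D C8 EE 5A EF 6F.
In little-endian order the low byte comes first in memory.
So at ascending addresses the bytes are 6F EF 5A EE C8 2D 8E 21.

6F EF 5A EE C8 2D 8E 21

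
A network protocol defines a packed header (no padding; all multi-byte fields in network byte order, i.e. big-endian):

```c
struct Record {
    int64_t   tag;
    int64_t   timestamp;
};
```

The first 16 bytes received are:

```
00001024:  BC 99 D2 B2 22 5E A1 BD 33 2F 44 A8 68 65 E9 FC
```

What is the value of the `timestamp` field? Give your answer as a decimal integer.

3688242109936429564

`timestamp` follows `tag` (8 bytes), so it starts at byte offset 8 and occupies 8 bytes.
Bytes at offsets 8..15: 33 2F 44 A8 68 65 E9 FC.
Big-endian: lowest address holds the most-significant byte.
The bytes are already most-significant first: 0x332F44A86865E9FC.
0x332F44A86865E9FC = 3688242109936429564.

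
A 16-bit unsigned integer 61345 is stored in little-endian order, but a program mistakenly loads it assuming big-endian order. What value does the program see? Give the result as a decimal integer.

61345 in 16-bit hexadecimal is 0xEFA1.
Stored little-endian, the bytes at ascending addresses are A1 EF.
Read back as big-endian, the last byte is least significant, giving 0xA1EF.
0xA1EF = 41455.

41455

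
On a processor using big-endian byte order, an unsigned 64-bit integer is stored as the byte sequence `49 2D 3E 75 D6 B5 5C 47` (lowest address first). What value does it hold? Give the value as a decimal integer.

Big-endian stores the most-significant byte at the lowest address.
The bytes are already most-significant first: 0x492D3E75D6B55C47.
0x492D3E75D6B55C47 = 5272939414555024455.

5272939414555024455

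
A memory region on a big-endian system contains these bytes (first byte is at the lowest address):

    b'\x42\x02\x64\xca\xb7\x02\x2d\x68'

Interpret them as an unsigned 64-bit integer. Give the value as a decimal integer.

4756474978273209704

Big-endian: lowest address holds the most-significant byte.
The bytes are already most-significant first: 0x420264CAB7022D68.
0x420264CAB7022D68 = 4756474978273209704.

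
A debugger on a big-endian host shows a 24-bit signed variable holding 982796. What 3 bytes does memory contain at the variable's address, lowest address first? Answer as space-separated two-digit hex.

0E FF 0C

982796 in hexadecimal, padded to 24 bits, is 0x0EFF0C.
Split into bytes (most-significant first): 0E FF 0C.
Big-endian stores the most-significant byte at the lowest address.
So the memory order matches the most-significant-first order: 0E FF 0C.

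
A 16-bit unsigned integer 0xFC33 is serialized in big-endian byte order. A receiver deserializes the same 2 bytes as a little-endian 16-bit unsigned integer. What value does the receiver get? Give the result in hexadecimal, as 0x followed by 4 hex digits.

0x33FC

Stored big-endian, the bytes at ascending addresses are FC 33.
Read back as little-endian, the first byte is least significant, giving 0x33FC.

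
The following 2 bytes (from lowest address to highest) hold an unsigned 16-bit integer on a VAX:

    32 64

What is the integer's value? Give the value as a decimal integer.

In little-endian order the low byte comes first in memory.
Reassemble most-significant byte first: 64 32 → 0x6432.
0x6432 = 25650.

25650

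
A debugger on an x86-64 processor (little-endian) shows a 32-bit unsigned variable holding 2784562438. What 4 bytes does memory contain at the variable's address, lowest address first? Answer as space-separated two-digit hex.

06 0D F9 A5

2784562438 in hexadecimal, padded to 32 bits, is 0xA5F90D06.
Split into bytes (most-significant first): A5 F9 0D 06.
Little-endian: lowest address holds the least-significant byte.
So at ascending addresses the bytes are 06 0D F9 A5.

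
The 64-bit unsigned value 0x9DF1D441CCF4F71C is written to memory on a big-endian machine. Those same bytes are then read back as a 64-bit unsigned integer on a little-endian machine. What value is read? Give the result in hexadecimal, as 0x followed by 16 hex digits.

0x1CF7F4CC41D4F19D

Stored big-endian, the bytes at ascending addresses are 9D F1 D4 41 CC F4 F7 1C.
Read back as little-endian, the first byte is least significant, giving 0x1CF7F4CC41D4F19D.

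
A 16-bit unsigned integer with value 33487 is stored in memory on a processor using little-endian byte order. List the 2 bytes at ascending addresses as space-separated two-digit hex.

33487 in hexadecimal, padded to 16 bits, is 0x82CF.
Split into bytes (most-significant first): 82 CF.
Little-endian stores the least-significant byte at the lowest address.
So at ascending addresses the bytes are CF 82.

CF 82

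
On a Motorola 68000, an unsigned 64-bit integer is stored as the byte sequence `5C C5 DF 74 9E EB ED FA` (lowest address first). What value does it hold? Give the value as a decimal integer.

Big-endian: lowest address holds the most-significant byte.
The bytes are already most-significant first: 0x5CC5DF749EEBEDFA.
0x5CC5DF749EEBEDFA = 6684994913876831738.

6684994913876831738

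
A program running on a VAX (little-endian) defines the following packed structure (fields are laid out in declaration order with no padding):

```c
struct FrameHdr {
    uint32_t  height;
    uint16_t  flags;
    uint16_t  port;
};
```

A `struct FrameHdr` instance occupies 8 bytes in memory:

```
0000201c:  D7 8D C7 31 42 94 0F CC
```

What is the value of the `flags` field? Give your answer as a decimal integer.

`flags` follows `height` (4 bytes), so it starts at byte offset 4 and occupies 2 bytes.
Bytes at offsets 4..5: 42 94.
In little-endian order the low byte comes first in memory.
Reassemble most-significant byte first: 94 42 → 0x9442.
0x9442 = 37954.

37954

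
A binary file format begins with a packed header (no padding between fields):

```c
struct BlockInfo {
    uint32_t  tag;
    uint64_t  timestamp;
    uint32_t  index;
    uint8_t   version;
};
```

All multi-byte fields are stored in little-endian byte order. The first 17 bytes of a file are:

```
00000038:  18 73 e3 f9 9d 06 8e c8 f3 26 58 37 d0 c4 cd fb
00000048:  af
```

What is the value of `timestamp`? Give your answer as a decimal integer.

3987980298520233629

`timestamp` follows `tag` (4 bytes), so it starts at byte offset 4 and occupies 8 bytes.
Bytes at offsets 4..11: 9D 06 8E C8 F3 26 58 37.
Little-endian stores the least-significant byte at the lowest address.
Reassemble most-significant byte first: 37 58 26 F3 C8 8E 06 9D → 0x375826F3C88E069D.
0x375826F3C88E069D = 3987980298520233629.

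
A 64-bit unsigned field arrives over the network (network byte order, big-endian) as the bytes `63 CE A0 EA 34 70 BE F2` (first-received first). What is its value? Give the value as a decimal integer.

7191862582719856370

In big-endian order the high byte comes first in memory.
The bytes are already most-significant first: 0x63CEA0EA3470BEF2.
0x63CEA0EA3470BEF2 = 7191862582719856370.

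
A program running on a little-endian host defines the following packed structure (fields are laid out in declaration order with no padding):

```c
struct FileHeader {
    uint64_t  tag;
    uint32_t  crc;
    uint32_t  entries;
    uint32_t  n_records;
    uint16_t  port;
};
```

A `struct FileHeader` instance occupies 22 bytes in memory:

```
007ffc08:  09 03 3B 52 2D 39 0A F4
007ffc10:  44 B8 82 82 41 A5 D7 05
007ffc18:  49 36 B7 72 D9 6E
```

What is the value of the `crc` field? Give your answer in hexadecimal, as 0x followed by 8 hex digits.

0x8282B844

`crc` follows `tag` (8 bytes), so it starts at byte offset 8 and occupies 4 bytes.
Bytes at offsets 8..11: 44 B8 82 82.
In little-endian order the low byte comes first in memory.
Reassemble most-significant byte first: 82 82 B8 44 → 0x8282B844.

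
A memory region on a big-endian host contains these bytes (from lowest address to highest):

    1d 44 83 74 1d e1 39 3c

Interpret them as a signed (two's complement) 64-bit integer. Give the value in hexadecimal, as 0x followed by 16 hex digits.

0x1D4483741DE1393C

Big-endian stores the most-significant byte at the lowest address.
The bytes are already most-significant first: 0x1D4483741DE1393C.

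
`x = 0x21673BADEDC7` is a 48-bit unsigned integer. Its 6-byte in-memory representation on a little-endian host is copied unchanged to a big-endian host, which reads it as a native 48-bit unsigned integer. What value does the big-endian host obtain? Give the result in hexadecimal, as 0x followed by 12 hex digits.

0xC7EDAD3B6721

Stored little-endian, the bytes at ascending addresses are C7 ED AD 3B 67 21.
Read back as big-endian, the last byte is least significant, giving 0xC7EDAD3B6721.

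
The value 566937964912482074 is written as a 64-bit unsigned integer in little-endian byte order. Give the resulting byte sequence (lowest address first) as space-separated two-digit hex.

566937964912482074 in hexadecimal, padded to 64 bits, is 0x07DE2B13484A971A.
Split into bytes (most-significant first): 07 DE 2B 13 48 4A 97 1A.
Little-endian stores the least-significant byte at the lowest address.
So at ascending addresses the bytes are 1A 97 4A 48 13 2B DE 07.

1A 97 4A 48 13 2B DE 07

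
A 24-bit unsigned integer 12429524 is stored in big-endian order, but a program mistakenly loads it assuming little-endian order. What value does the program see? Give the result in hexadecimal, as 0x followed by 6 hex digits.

12429524 in 24-bit hexadecimal is 0xBDA8D4.
Stored big-endian, the bytes at ascending addresses are BD A8 D4.
Read back as little-endian, the first byte is least significant, giving 0xD4A8BD.

0xD4A8BD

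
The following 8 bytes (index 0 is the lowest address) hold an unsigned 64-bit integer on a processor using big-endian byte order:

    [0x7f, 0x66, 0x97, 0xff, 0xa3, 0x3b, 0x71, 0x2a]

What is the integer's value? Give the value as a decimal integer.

9180192014652371242

In big-endian order the high byte comes first in memory.
The bytes are already most-significant first: 0x7F6697FFA33B712A.
0x7F6697FFA33B712A = 9180192014652371242.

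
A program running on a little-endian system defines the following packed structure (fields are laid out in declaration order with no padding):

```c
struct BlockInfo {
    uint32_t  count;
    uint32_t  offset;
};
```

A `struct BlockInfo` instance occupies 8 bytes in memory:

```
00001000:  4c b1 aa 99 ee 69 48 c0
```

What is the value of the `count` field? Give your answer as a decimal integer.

2578100556

`count` is the first field, at byte offset 0, occupying 4 bytes.
Bytes at offsets 0..3: 4C B1 AA 99.
Little-endian: lowest address holds the least-significant byte.
Reassemble most-significant byte first: 99 AA B1 4C → 0x99AAB14C.
0x99AAB14C = 2578100556.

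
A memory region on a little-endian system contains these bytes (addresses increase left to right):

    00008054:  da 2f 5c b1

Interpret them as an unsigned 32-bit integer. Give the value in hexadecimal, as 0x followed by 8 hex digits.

0xB15C2FDA

In little-endian order the low byte comes first in memory.
Reassemble most-significant byte first: B1 5C 2F DA → 0xB15C2FDA.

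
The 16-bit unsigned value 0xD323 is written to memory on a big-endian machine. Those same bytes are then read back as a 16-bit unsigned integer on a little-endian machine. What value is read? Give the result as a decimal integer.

9171

Stored big-endian, the bytes at ascending addresses are D3 23.
Read back as little-endian, the first byte is least significant, giving 0x23D3.
0x23D3 = 9171.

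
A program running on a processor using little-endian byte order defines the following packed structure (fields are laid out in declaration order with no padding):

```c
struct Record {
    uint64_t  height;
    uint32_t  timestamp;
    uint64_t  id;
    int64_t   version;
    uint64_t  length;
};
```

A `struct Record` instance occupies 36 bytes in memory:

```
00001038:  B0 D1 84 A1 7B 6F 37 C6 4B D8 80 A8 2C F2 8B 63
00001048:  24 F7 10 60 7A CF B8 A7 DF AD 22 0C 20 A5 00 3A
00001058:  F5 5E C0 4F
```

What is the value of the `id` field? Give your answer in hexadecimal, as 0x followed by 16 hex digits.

`id` follows `height` (8 B), `timestamp` (4 B), so it starts at offset 8 + 4 = 12 and occupies 8 bytes.
Bytes at offsets 12..19: 2C F2 8B 63 24 F7 10 60.
Little-endian: lowest address holds the least-significant byte.
Reassemble most-significant byte first: 60 10 F7 24 63 8B F2 2C → 0x6010F724638BF22C.

0x6010F724638BF22C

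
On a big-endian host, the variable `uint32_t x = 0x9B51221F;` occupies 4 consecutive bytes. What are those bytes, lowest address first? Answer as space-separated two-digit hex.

9B 51 22 1F

Split into bytes (most-significant first): 9B 51 22 1F.
Big-endian: lowest address holds the most-significant byte.
So the memory order matches the most-significant-first order: 9B 51 22 1F.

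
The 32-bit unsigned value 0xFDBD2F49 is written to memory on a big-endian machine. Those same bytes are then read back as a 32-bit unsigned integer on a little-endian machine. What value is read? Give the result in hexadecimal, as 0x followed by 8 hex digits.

0x492FBDFD

Stored big-endian, the bytes at ascending addresses are FD BD 2F 49.
Read back as little-endian, the first byte is least significant, giving 0x492FBDFD.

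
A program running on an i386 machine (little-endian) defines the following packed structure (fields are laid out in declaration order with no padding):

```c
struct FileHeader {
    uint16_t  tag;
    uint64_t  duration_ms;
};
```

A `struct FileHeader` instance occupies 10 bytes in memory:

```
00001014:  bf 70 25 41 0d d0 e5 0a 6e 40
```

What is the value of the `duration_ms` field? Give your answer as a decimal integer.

`duration_ms` follows `tag` (2 bytes), so it starts at byte offset 2 and occupies 8 bytes.
Bytes at offsets 2..9: 25 41 0D D0 E5 0A 6E 40.
In little-endian order the low byte comes first in memory.
Reassemble most-significant byte first: 40 6E 0A E5 D0 0D 41 25 → 0x406E0AE5D00D4125.
0x406E0AE5D00D4125 = 4642660248019878181.

4642660248019878181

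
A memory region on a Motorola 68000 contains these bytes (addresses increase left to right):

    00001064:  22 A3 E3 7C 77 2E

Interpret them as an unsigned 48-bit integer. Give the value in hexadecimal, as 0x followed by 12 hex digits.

0x22A3E37C772E

In big-endian order the high byte comes first in memory.
The bytes are already most-significant first: 0x22A3E37C772E.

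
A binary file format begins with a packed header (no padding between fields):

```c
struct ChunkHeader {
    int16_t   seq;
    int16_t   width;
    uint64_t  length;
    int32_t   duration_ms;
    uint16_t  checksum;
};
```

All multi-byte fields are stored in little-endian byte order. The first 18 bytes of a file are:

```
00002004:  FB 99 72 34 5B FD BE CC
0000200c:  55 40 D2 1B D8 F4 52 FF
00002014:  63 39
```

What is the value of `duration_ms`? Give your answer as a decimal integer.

`duration_ms` follows `seq` (2 B), `width` (2 B), `length` (8 B), so it starts at offset 2 + 2 + 8 = 12 and occupies 4 bytes.
Bytes at offsets 12..15: D8 F4 52 FF.
Little-endian stores the least-significant byte at the lowest address.
Reassemble most-significant byte first: FF 52 F4 D8 → 0xFF52F4D8.
Top bit is set, so as a signed 32-bit value this is 0xFF52F4D8 − 2^32 = -11340584.

-11340584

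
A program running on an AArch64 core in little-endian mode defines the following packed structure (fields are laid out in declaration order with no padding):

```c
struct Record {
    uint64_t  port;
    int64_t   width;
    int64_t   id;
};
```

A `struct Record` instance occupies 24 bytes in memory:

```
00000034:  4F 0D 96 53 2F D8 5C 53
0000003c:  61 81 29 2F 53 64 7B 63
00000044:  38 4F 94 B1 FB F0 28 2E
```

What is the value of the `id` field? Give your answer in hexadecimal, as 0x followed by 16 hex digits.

0x2E28F0FBB1944F38

`id` follows `port` (8 B), `width` (8 B), so it starts at offset 8 + 8 = 16 and occupies 8 bytes.
Bytes at offsets 16..23: 38 4F 94 B1 FB F0 28 2E.
Little-endian stores the least-significant byte at the lowest address.
Reassemble most-significant byte first: 2E 28 F0 FB B1 94 4F 38 → 0x2E28F0FBB1944F38.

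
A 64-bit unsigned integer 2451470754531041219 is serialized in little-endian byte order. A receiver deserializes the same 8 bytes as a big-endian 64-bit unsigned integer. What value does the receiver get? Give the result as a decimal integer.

14114022493305898274

2451470754531041219 in 64-bit hexadecimal is 0x22055FA9AD14DFC3.
Stored little-endian, the bytes at ascending addresses are C3 DF 14 AD A9 5F 05 22.
Read back as big-endian, the last byte is least significant, giving 0xC3DF14ADA95F0522.
0xC3DF14ADA95F0522 = 14114022493305898274.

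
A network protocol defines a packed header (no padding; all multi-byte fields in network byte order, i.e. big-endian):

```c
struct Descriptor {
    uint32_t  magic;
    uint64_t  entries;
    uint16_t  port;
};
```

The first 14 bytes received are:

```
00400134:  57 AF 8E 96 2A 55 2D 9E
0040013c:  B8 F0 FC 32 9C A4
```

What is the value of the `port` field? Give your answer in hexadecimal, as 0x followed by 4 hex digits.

0x9CA4

`port` follows `magic` (4 B), `entries` (8 B), so it starts at offset 4 + 8 = 12 and occupies 2 bytes.
Bytes at offsets 12..13: 9C A4.
Big-endian stores the most-significant byte at the lowest address.
The bytes are already most-significant first: 0x9CA4.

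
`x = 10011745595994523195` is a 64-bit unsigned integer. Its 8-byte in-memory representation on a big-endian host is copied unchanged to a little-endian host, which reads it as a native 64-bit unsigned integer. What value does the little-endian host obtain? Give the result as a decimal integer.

4307364524012204170

10011745595994523195 in 64-bit hexadecimal is 0x8AF0DD9336D5C63B.
Stored big-endian, the bytes at ascending addresses are 8A F0 DD 93 36 D5 C6 3B.
Read back as little-endian, the first byte is least significant, giving 0x3BC6D53693DDF08A.
0x3BC6D53693DDF08A = 4307364524012204170.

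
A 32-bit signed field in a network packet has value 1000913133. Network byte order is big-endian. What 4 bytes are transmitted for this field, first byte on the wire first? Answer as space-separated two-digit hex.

1000913133 in hexadecimal, padded to 32 bits, is 0x3BA8B8ED.
Split into bytes (most-significant first): 3B A8 B8 ED.
Big-endian: lowest address holds the most-significant byte.
So the memory order matches the most-significant-first order: 3B A8 B8 ED.

3B A8 B8 ED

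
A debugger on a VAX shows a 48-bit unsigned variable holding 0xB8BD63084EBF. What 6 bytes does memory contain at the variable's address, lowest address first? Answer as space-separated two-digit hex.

BF 4E 08 63 BD B8

Split into bytes (most-significant first): B8 BD 63 08 4E BF.
Little-endian stores the least-significant byte at the lowest address.
So at ascending addresses the bytes are BF 4E 08 63 BD B8.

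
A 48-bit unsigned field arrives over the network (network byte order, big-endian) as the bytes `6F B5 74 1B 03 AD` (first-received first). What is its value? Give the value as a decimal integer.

122825127691181

Big-endian: lowest address holds the most-significant byte.
The bytes are already most-significant first: 0x6FB5741B03AD.
0x6FB5741B03AD = 122825127691181.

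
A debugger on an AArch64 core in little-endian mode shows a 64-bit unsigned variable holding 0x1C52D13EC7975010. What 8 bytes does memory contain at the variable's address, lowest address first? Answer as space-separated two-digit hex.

10 50 97 C7 3E D1 52 1C

Split into bytes (most-significant first): 1C 52 D1 3E C7 97 50 10.
Little-endian stores the least-significant byte at the lowest address.
So at ascending addresses the bytes are 10 50 97 C7 3E D1 52 1C.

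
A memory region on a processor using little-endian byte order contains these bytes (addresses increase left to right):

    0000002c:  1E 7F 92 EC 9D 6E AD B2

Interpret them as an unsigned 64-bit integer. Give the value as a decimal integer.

In little-endian order the low byte comes first in memory.
Reassemble most-significant byte first: B2 AD 6E 9D EC 92 7F 1E → 0xB2AD6E9DEC927F1E.
0xB2AD6E9DEC927F1E = 12875068534280060702.

12875068534280060702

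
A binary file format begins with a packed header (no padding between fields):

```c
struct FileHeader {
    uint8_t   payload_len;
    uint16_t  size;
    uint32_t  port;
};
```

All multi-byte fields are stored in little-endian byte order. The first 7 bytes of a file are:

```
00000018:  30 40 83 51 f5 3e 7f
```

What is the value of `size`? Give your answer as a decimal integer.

33600

`size` follows `payload_len` (1 byte), so it starts at byte offset 1 and occupies 2 bytes.
Bytes at offsets 1..2: 40 83.
Little-endian stores the least-significant byte at the lowest address.
Reassemble most-significant byte first: 83 40 → 0x8340.
0x8340 = 33600.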